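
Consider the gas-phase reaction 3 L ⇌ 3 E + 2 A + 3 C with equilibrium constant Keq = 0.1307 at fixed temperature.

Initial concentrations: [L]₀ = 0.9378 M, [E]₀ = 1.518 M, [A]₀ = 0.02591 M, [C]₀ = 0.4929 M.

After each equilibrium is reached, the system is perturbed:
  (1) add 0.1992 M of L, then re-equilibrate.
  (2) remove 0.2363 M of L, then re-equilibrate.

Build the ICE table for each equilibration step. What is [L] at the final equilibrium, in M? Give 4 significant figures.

[L]_eq = 0.698 M

Q₀ = 3.4095e-04 vs Keq = 0.1307 ⇒ Q<K, forward
Step 1:
                    L           E           A           C
  Initial      0.9378       1.518     0.02591      0.4929
  Change      -0.2112      0.2112      0.1408      0.2112
  Equil        0.7266       1.729      0.1667      0.7041
  solve Keq expr → x = 0.07039; check Q = 0.1307
Then add 0.1992 M of L.
Step 2:
                    L           E           A           C
  Initial      0.9258       1.729      0.1667      0.7041
  Change     -0.04396     0.04396      0.0293     0.04396
  Equil        0.8819       1.773       0.196       0.748
  solve Keq expr → x = 0.01465; check Q = 0.1307
Then remove 0.2363 M of L.
Step 3:
                    L           E           A           C
  Initial      0.6456       1.773       0.196       0.748
  Change      0.05246    -0.05246    -0.03497    -0.05246
  Equil         0.698       1.721       0.161      0.6956
  solve Keq expr → x = -0.01749; check Q = 0.1307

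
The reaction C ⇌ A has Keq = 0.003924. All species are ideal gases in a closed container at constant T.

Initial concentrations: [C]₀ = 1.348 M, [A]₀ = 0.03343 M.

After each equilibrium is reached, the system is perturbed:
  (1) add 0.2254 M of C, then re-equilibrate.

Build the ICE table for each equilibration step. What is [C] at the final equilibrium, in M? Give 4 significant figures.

Q₀ = 0.0248 vs Keq = 0.003924 ⇒ Q>K, reverse
Step 1:
                   C          A
  init         1.348    0.03343
  Δ          0.02803   -0.02803
  eq           1.376     0.0054
  solve Keq expr → x = -0.02803; check Q = 0.003924
Then add 0.2254 M of C.
Step 2:
                   C          A
  init         1.601     0.0054
  Δ       -8.8101e-04 8.8101e-04
  eq           1.601   0.006281
  solve Keq expr → x = 8.8101e-04; check Q = 0.003924

[C]_eq = 1.601 M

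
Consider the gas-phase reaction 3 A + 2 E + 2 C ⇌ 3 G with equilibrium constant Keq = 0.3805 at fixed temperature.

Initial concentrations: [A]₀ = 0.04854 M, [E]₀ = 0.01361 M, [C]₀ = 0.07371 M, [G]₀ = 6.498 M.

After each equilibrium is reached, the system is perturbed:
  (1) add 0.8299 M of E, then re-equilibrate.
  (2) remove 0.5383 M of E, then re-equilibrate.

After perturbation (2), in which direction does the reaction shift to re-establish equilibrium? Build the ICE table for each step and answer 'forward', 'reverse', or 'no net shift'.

Direction: reverse

Q₀ = 2.3838e+12 vs Keq = 0.3805 ⇒ Q>K, reverse
Step 1:
                  A         E         C         G
  I         0.04854   0.01361   0.07371     6.498
  C           2.549       1.7       1.7    -2.549
  E           2.598     1.713     1.773     3.949
  solve Keq expr → x = -0.8498; check Q = 0.3805
Then add 0.8299 M of E.
Step 2:
                  A         E         C         G
  I           2.598     2.543     1.773     3.949
  C         -0.2409   -0.1606   -0.1606    0.2409
  E           2.357     2.382     1.613      4.19
  solve Keq expr → x = 0.08031; check Q = 0.3805
Then remove 0.5383 M of E.
Step 3:
                  A         E         C         G
  I           2.357     1.844     1.613      4.19
  C          0.1476    0.0984    0.0984   -0.1476
  E           2.505     1.943     1.711     4.042
  solve Keq expr → x = -0.0492; check Q = 0.3805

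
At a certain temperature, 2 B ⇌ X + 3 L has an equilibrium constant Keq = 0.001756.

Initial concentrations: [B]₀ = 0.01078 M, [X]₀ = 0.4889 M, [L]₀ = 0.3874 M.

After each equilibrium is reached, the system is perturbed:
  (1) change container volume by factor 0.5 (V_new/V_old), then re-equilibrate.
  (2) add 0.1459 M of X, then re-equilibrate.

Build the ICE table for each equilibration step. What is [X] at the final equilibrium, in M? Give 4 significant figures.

Q₀ = 244.6 vs Keq = 0.001756 ⇒ Q>K, reverse
Step 1:
                   B          X          L
  Initial    0.01078     0.4889     0.3874
  Change      0.2169    -0.1084    -0.3253
  Equil       0.2277     0.3805    0.06208
  solve Keq expr → x = -0.1084; check Q = 0.001756
Then change container volume by factor 0.5 (V_new/V_old).
Step 2:
                   B          X          L
  Initial     0.4553     0.7609     0.1242
  Change     0.02816   -0.01408   -0.04224
  Equil       0.4835     0.7468    0.08191
  solve Keq expr → x = -0.01408; check Q = 0.001756
Then add 0.1459 M of X.
Step 3:
                   B          X          L
  Initial     0.4835     0.8927    0.08191
  Change    0.002918  -0.001459  -0.004378
  Equil       0.4864     0.8913    0.07754
  solve Keq expr → x = -0.001459; check Q = 0.001756

[X]_eq = 0.8913 M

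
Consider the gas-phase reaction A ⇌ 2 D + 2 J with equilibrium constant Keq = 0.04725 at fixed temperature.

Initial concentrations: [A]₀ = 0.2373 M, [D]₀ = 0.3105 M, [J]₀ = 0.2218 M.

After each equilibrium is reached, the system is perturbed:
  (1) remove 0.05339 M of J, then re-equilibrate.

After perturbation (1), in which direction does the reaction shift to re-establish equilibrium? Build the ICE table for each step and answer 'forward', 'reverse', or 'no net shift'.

Direction: forward

Q₀ = 0.01999 vs Keq = 0.04725 ⇒ Q<K, forward
Step 1:
                  A         D         J
  init       0.2373    0.3105    0.2218
  Δ        -0.02644   0.05288   0.05288
  eq         0.2109    0.3634    0.2747
  solve Keq expr → x = 0.02644; check Q = 0.04725
Then remove 0.05339 M of J.
Step 2:
                  A         D         J
  init       0.2109    0.3634    0.2213
  Δ        -0.01326   0.02652   0.02652
  eq         0.1976    0.3899    0.2478
  solve Keq expr → x = 0.01326; check Q = 0.04725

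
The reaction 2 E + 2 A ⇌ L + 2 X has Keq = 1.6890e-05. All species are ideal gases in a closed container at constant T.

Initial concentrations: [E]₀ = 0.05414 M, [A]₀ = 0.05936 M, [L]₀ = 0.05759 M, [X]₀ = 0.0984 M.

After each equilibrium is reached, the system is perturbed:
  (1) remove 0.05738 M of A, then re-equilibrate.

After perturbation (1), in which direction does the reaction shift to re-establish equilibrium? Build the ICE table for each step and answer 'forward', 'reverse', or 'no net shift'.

Direction: reverse

Q₀ = 53.99 vs Keq = 1.6890e-05 ⇒ Q>K, reverse
Step 1:
                   E          A          L          X
  Initial    0.05414    0.05936    0.05759     0.0984
  Change     0.09737    0.09737   -0.04868   -0.09737
  Equil       0.1515     0.1567   0.008907   0.001034
  solve Keq expr → x = -0.04868; check Q = 1.6890e-05
Then remove 0.05738 M of A.
Step 2:
                   E          A          L          X
  Initial     0.1515    0.09935   0.008907   0.001034
  Change  3.6763e-04 3.6763e-04 -1.8382e-04 -3.6763e-04
  Equil       0.1519    0.09971   0.008723 6.6637e-04
  solve Keq expr → x = -1.8382e-04; check Q = 1.6890e-05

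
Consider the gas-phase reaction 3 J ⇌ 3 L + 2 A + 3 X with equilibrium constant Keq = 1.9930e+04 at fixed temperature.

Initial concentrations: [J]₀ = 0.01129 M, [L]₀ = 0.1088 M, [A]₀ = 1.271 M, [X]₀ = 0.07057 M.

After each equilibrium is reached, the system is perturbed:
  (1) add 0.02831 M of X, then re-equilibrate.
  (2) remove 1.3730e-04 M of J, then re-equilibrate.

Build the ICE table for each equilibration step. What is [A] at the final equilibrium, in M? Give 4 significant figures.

[A]_eq = 1.278 M

Q₀ = 0.5081 vs Keq = 1.9930e+04 ⇒ Q<K, forward
Step 1:
                   J          L          A          X
  I          0.01129     0.1088      1.271    0.07057
  C         -0.01087    0.01087   0.007244    0.01087
  E       4.2335e-04     0.1197      1.278    0.08144
  solve Keq expr → x = 0.003622; check Q = 1.9930e+04
Then add 0.02831 M of X.
Step 2:
                   J          L          A          X
  I       4.2335e-04     0.1197      1.278     0.1097
  C       1.4569e-04 -1.4569e-04 -9.7127e-05 -1.4569e-04
  E       5.6904e-04     0.1195      1.278     0.1096
  solve Keq expr → x = -4.8563e-05; check Q = 1.9930e+04
Then remove 1.3730e-04 M of J.
Step 3:
                   J          L          A          X
  I       4.3174e-04     0.1195      1.278     0.1096
  C       1.3592e-04 -1.3592e-04 -9.0614e-05 -1.3592e-04
  E       5.6766e-04     0.1194      1.278     0.1095
  solve Keq expr → x = -4.5307e-05; check Q = 1.9930e+04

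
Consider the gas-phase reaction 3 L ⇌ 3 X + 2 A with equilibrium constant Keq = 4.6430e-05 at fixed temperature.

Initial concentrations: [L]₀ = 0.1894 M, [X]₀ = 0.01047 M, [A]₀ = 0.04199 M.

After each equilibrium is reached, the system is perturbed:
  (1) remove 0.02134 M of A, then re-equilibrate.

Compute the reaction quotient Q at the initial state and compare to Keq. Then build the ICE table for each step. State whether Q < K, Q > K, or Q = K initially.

Q₀ = 2.9785e-07 vs Keq = 4.6430e-05 ⇒ Q<K, forward
Step 1:
                    L           X           A
  I            0.1894     0.01047     0.04199
  C          -0.02741     0.02741     0.01827
  E             0.162     0.03788     0.06026
  solve Keq expr → x = 0.009136; check Q = 4.6430e-05
Then remove 0.02134 M of A.
Step 2:
                    L           X           A
  I             0.162     0.03788     0.03892
  C         -0.007056    0.007056    0.004704
  E            0.1549     0.04493     0.04363
  solve Keq expr → x = 0.002352; check Q = 4.6430e-05

Q₀ = 2.9785e-07; Q < K (proceeds forward)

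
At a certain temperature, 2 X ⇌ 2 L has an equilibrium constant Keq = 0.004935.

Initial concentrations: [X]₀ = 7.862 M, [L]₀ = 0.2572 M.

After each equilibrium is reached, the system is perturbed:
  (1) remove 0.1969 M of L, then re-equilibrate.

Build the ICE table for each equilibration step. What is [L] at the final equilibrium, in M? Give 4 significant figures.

[L]_eq = 0.52 M

Q₀ = 0.00107 vs Keq = 0.004935 ⇒ Q<K, forward
Step 1:
                  X         L
  I           7.862    0.2572
  C         -0.2757    0.2757
  E           7.586    0.5329
  solve Keq expr → x = 0.1379; check Q = 0.004935
Then remove 0.1969 M of L.
Step 2:
                  X         L
  I           7.586     0.336
  C          -0.184     0.184
  E           7.402      0.52
  solve Keq expr → x = 0.09199; check Q = 0.004935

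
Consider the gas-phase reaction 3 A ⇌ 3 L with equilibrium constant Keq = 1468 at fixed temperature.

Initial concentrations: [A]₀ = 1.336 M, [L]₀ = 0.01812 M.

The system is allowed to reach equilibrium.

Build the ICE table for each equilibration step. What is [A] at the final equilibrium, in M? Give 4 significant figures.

Q₀ = 2.4949e-06 vs Keq = 1468 ⇒ Q<K, forward
Step 1:
                  A         L
  init        1.336   0.01812
  Δ          -1.226     1.226
  eq         0.1095     1.245
  solve Keq expr → x = 0.4088; check Q = 1468

[A]_eq = 0.1095 M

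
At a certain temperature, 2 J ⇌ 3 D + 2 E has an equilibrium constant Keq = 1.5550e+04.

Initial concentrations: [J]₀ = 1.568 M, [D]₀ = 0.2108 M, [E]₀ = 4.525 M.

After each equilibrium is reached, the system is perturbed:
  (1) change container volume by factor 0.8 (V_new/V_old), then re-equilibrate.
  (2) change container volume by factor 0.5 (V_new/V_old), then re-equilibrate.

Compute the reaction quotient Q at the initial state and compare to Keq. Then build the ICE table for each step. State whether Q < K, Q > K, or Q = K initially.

Q₀ = 0.07801; Q < K (proceeds forward)

Q₀ = 0.07801 vs Keq = 1.5550e+04 ⇒ Q<K, forward
Step 1:
                  J         D         E
  Initial     1.568    0.2108     4.525
  Change     -1.401     2.101     1.401
  Equil      0.1671     2.312     5.926
  solve Keq expr → x = 0.7005; check Q = 1.5550e+04
Then change container volume by factor 0.8 (V_new/V_old).
Step 2:
                  J         D         E
  Initial    0.2088      2.89     7.407
  Change    0.06575  -0.09863  -0.06575
  Equil      0.2746     2.792     7.342
  solve Keq expr → x = -0.03288; check Q = 1.5550e+04
Then change container volume by factor 0.5 (V_new/V_old).
Step 3:
                  J         D         E
  Initial    0.5492     5.583     14.68
  Change     0.5972   -0.8958   -0.5972
  Equil       1.146     4.687     14.09
  solve Keq expr → x = -0.2986; check Q = 1.5550e+04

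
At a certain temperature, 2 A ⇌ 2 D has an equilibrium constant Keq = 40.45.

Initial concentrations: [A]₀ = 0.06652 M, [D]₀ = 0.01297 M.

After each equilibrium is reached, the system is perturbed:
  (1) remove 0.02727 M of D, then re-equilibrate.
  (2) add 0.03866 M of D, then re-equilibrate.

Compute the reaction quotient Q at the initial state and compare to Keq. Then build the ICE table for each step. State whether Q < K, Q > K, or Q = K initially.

Q₀ = 0.03802; Q < K (proceeds forward)

Q₀ = 0.03802 vs Keq = 40.45 ⇒ Q<K, forward
Step 1:
                  A         D
  Initial   0.06652   0.01297
  Change   -0.05572   0.05572
  Equil      0.0108   0.06869
  solve Keq expr → x = 0.02786; check Q = 40.45
Then remove 0.02727 M of D.
Step 2:
                  A         D
  Initial    0.0108   0.04142
  Change  -0.003705  0.003705
  Equil    0.007095   0.04512
  solve Keq expr → x = 0.001853; check Q = 40.45
Then add 0.03866 M of D.
Step 3:
                  A         D
  Initial  0.007095   0.08378
  Change   0.005253 -0.005253
  Equil     0.01235   0.07853
  solve Keq expr → x = -0.002626; check Q = 40.45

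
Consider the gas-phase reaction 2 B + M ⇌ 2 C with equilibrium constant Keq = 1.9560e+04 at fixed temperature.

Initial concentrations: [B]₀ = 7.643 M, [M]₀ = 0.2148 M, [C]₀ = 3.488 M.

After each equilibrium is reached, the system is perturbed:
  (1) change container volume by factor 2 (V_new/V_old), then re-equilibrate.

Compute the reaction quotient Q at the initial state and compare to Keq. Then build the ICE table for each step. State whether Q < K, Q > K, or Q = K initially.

Q₀ = 0.9696 vs Keq = 1.9560e+04 ⇒ Q<K, forward
Step 1:
                    B           M           C
  Initial       7.643      0.2148       3.488
  Change      -0.4296     -0.2148      0.4296
  Equil         7.213  1.5079e-05       3.918
  solve Keq expr → x = 0.2148; check Q = 1.9560e+04
Then change container volume by factor 2 (V_new/V_old).
Step 2:
                    B           M           C
  Initial       3.607  7.5396e-06       1.959
  Change   1.5079e-05  7.5393e-06 -1.5079e-05
  Equil         3.607  1.5079e-05       1.959
  solve Keq expr → x = -7.5393e-06; check Q = 1.9560e+04

Q₀ = 0.9696; Q < K (proceeds forward)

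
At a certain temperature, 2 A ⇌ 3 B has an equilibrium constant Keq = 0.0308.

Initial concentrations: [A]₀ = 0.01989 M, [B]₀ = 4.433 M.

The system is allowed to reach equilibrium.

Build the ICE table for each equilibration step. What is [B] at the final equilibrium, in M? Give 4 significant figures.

[B]_eq = 0.5899 M

Q₀ = 2.2020e+05 vs Keq = 0.0308 ⇒ Q>K, reverse
Step 1:
                  A         B
  init      0.01989     4.433
  Δ           2.562    -3.843
  eq          2.582    0.5899
  solve Keq expr → x = -1.281; check Q = 0.0308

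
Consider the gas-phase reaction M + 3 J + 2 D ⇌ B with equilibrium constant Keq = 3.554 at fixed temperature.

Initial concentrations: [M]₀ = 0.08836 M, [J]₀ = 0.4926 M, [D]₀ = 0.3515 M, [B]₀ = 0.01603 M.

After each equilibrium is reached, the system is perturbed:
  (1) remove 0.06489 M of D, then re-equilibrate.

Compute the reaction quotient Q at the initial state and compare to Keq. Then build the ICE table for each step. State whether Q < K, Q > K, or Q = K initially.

Q₀ = 12.28; Q > K (proceeds reverse)

Q₀ = 12.28 vs Keq = 3.554 ⇒ Q>K, reverse
Step 1:
                    M           J           D           B
  init        0.08836      0.4926      0.3515     0.01603
  Δ          0.009321     0.02796     0.01864   -0.009321
  eq          0.09768      0.5206      0.3701    0.006709
  solve Keq expr → x = -0.009321; check Q = 3.554
Then remove 0.06489 M of D.
Step 2:
                    M           J           D           B
  init        0.09768      0.5206      0.3053    0.006709
  Δ          0.001802    0.005406    0.003604   -0.001802
  eq          0.09948       0.526      0.3089    0.004907
  solve Keq expr → x = -0.001802; check Q = 3.554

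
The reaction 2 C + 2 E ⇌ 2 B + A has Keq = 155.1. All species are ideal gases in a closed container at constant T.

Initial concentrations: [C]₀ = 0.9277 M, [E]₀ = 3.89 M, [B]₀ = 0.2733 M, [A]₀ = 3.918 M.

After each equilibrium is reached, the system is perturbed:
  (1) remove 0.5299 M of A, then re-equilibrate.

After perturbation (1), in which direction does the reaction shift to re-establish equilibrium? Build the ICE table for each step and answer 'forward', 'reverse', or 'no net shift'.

Direction: forward

Q₀ = 0.02247 vs Keq = 155.1 ⇒ Q<K, forward
Step 1:
                    C           E           B           A
  I            0.9277        3.89      0.2733       3.918
  C           -0.8647     -0.8647      0.8647      0.4324
  E             0.063       3.025       1.138        4.35
  solve Keq expr → x = 0.4324; check Q = 155.1
Then remove 0.5299 M of A.
Step 2:
                    C           E           B           A
  I             0.063       3.025       1.138        3.82
  C         -0.003684   -0.003684    0.003684    0.001842
  E           0.05931       3.022       1.142       3.822
  solve Keq expr → x = 0.001842; check Q = 155.1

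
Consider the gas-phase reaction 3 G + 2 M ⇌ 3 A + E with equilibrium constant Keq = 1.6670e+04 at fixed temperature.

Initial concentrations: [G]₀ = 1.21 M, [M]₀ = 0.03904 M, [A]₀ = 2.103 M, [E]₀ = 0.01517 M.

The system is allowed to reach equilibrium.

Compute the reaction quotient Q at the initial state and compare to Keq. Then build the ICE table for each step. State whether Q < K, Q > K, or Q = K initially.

Q₀ = 52.25 vs Keq = 1.6670e+04 ⇒ Q<K, forward
Step 1:
                   G          M          A          E
  I             1.21    0.03904      2.103    0.01517
  C          -0.0532   -0.03546     0.0532    0.01773
  E            1.157   0.003575      2.156     0.0329
  solve Keq expr → x = 0.01773; check Q = 1.6670e+04

Q₀ = 52.25; Q < K (proceeds forward)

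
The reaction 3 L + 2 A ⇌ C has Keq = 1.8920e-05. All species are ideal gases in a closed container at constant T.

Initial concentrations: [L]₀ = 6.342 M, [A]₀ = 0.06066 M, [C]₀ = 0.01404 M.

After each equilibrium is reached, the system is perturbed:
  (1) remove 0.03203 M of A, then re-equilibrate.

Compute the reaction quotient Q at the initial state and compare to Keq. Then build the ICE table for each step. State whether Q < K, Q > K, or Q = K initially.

Q₀ = 0.01496 vs Keq = 1.8920e-05 ⇒ Q>K, reverse
Step 1:
                  L         A         C
  I           6.342   0.06066   0.01404
  C           0.042     0.028    -0.014
  E           6.384   0.08866 3.8697e-05
  solve Keq expr → x = -0.014; check Q = 1.8920e-05
Then remove 0.03203 M of A.
Step 2:
                  L         A         C
  I           6.384   0.05663 3.8697e-05
  C       6.8649e-05 4.5766e-05 -2.2883e-05
  E           6.384   0.05668 1.5814e-05
  solve Keq expr → x = -2.2883e-05; check Q = 1.8920e-05

Q₀ = 0.01496; Q > K (proceeds reverse)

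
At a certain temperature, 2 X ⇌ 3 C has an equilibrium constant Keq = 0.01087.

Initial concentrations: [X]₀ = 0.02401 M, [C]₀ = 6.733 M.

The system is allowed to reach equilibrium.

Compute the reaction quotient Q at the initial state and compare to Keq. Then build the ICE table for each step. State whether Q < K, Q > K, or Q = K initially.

Q₀ = 5.2947e+05; Q > K (proceeds reverse)

Q₀ = 5.2947e+05 vs Keq = 0.01087 ⇒ Q>K, reverse
Step 1:
                   X          C
  I          0.02401      6.733
  C            4.108     -6.163
  E            4.132     0.5704
  solve Keq expr → x = -2.054; check Q = 0.01087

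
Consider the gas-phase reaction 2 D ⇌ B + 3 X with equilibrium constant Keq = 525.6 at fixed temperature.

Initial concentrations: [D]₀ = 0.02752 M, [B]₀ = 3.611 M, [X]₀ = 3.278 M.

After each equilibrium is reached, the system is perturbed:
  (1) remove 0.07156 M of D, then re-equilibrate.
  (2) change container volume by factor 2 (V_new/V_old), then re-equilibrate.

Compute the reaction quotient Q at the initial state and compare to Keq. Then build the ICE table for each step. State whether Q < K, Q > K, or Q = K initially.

Q₀ = 1.6794e+05; Q > K (proceeds reverse)

Q₀ = 1.6794e+05 vs Keq = 525.6 ⇒ Q>K, reverse
Step 1:
                   D          B          X
  init       0.02752      3.611      3.278
  Δ           0.3438    -0.1719    -0.5158
  eq          0.3714      3.439      2.762
  solve Keq expr → x = -0.1719; check Q = 525.6
Then remove 0.07156 M of D.
Step 2:
                   D          B          X
  init        0.2998      3.439      2.762
  Δ          0.05396   -0.02698   -0.08094
  eq          0.3538      3.412      2.681
  solve Keq expr → x = -0.02698; check Q = 525.6
Then change container volume by factor 2 (V_new/V_old).
Step 3:
                   D          B          X
  init        0.1769      1.706      1.341
  Δ         -0.07584    0.03792     0.1138
  eq           0.101      1.744      1.454
  solve Keq expr → x = 0.03792; check Q = 525.6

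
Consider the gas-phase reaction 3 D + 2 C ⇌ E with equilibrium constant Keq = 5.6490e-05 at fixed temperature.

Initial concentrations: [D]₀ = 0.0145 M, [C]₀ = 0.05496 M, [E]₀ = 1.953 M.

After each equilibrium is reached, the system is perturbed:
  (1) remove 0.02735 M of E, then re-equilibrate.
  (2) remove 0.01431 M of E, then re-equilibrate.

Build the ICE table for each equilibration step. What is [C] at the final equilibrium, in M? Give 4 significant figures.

Q₀ = 2.1208e+08 vs Keq = 5.6490e-05 ⇒ Q>K, reverse
Step 1:
                   D          C          E
  init        0.0145    0.05496      1.953
  Δ            5.474       3.65     -1.825
  eq           5.489      3.705     0.1282
  solve Keq expr → x = -1.825; check Q = 5.6490e-05
Then remove 0.02735 M of E.
Step 2:
                   D          C          E
  init         5.489      3.705     0.1009
  Δ         -0.06119   -0.04079     0.0204
  eq           5.428      3.664     0.1212
  solve Keq expr → x = 0.0204; check Q = 5.6490e-05
Then remove 0.01431 M of E.
Step 3:
                   D          C          E
  init         5.428      3.664     0.1069
  Δ         -0.03229   -0.02153    0.01076
  eq           5.395      3.642     0.1177
  solve Keq expr → x = 0.01076; check Q = 5.6490e-05

[C]_eq = 3.642 M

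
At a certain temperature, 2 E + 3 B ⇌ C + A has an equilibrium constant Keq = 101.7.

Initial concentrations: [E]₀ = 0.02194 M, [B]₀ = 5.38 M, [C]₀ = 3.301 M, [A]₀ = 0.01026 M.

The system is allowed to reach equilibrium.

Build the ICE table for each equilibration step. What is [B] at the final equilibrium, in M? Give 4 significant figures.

Q₀ = 0.4518 vs Keq = 101.7 ⇒ Q<K, forward
Step 1:
                    E           B           C           A
  init        0.02194        5.38       3.301     0.01026
  Δ          -0.01987     -0.0298    0.009934    0.009934
  eq         0.002072        5.35       3.311     0.02019
  solve Keq expr → x = 0.009934; check Q = 101.7

[B]_eq = 5.35 M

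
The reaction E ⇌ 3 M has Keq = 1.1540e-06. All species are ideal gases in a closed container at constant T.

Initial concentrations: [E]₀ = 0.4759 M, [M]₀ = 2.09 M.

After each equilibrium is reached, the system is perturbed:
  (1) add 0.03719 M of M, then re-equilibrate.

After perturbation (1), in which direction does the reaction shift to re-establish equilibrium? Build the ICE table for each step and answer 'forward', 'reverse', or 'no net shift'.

Direction: reverse

Q₀ = 19.18 vs Keq = 1.1540e-06 ⇒ Q>K, reverse
Step 1:
                   E          M
  init        0.4759       2.09
  Δ            0.693     -2.079
  eq           1.169    0.01105
  solve Keq expr → x = -0.693; check Q = 1.1540e-06
Then add 0.03719 M of M.
Step 2:
                   E          M
  init         1.169    0.04824
  Δ          0.01238   -0.03715
  eq           1.181    0.01109
  solve Keq expr → x = -0.01238; check Q = 1.1540e-06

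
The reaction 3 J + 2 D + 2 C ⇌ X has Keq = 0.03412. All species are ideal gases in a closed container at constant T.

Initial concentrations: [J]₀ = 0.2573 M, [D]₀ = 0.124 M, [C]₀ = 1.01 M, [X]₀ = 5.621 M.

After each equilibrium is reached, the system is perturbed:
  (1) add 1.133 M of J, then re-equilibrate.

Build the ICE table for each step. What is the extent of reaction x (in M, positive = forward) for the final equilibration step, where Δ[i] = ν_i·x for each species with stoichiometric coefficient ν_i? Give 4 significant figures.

x = 0.1533 M

Q₀ = 2.1038e+04 vs Keq = 0.03412 ⇒ Q>K, reverse
Step 1:
                   J          D          C          X
  init        0.2573      0.124       1.01      5.621
  Δ            2.028      1.352      1.352    -0.6759
  eq           2.285      1.476      2.362      4.945
  solve Keq expr → x = -0.6759; check Q = 0.03412
Then add 1.133 M of J.
Step 2:
                   J          D          C          X
  init         3.418      1.476      2.362      4.945
  Δ            -0.46    -0.3066    -0.3066     0.1533
  eq           2.958      1.169      2.055      5.098
  solve Keq expr → x = 0.1533; check Q = 0.03412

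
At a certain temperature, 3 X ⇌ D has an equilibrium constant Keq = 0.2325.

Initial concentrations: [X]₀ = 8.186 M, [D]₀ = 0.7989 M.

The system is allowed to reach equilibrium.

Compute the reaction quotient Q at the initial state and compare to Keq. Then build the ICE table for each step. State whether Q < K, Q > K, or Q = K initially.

Q₀ = 0.001456 vs Keq = 0.2325 ⇒ Q<K, forward
Step 1:
                  X         D
  Initial     8.186    0.7989
  Change     -5.903     1.968
  Equil       2.283     2.767
  solve Keq expr → x = 1.968; check Q = 0.2325

Q₀ = 0.001456; Q < K (proceeds forward)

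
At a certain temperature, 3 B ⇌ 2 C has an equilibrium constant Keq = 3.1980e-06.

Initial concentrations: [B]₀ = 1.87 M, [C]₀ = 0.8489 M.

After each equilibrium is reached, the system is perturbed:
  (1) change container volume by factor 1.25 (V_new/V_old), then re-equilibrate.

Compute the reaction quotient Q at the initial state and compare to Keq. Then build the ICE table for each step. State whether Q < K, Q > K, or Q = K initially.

Q₀ = 0.1102; Q > K (proceeds reverse)

Q₀ = 0.1102 vs Keq = 3.1980e-06 ⇒ Q>K, reverse
Step 1:
                   B          C
  init          1.87     0.8489
  Δ            1.259     -0.839
  eq           3.129   0.009896
  solve Keq expr → x = -0.4195; check Q = 3.1980e-06
Then change container volume by factor 1.25 (V_new/V_old).
Step 2:
                   B          C
  init         2.503   0.007917
  Δ         0.001246 -8.3048e-04
  eq           2.504   0.007086
  solve Keq expr → x = -4.1524e-04; check Q = 3.1980e-06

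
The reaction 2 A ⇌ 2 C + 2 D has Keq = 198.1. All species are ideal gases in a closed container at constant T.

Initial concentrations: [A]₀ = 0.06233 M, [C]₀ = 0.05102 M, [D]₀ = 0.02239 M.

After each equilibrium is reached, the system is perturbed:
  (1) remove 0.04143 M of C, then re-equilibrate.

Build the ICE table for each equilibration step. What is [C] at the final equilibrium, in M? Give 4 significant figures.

[C]_eq = 0.07149 M

Q₀ = 3.3589e-04 vs Keq = 198.1 ⇒ Q<K, forward
Step 1:
                  A         C         D
  Initial   0.06233   0.05102   0.02239
  Change   -0.06166   0.06166   0.06166
  Equil   6.7285e-04    0.1127   0.08405
  solve Keq expr → x = 0.03083; check Q = 198.1
Then remove 0.04143 M of C.
Step 2:
                  A         C         D
  Initial 6.7285e-04   0.07125   0.08405
  Change  -2.4469e-04 2.4469e-04 2.4469e-04
  Equil   4.2815e-04   0.07149   0.08429
  solve Keq expr → x = 1.2235e-04; check Q = 198.1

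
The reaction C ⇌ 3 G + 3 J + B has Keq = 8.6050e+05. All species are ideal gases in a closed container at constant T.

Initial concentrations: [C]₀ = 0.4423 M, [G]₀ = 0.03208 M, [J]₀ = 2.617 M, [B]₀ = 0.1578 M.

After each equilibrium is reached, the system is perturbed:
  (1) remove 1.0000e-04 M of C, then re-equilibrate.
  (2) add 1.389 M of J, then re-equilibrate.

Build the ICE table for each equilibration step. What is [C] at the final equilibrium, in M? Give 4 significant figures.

Q₀ = 2.1111e-04 vs Keq = 8.6050e+05 ⇒ Q<K, forward
Step 1:
                   C          G          J          B
  I           0.4423    0.03208      2.617     0.1578
  C          -0.4422      1.327      1.327     0.4422
  E       1.0725e-04      1.359      3.944        0.6
  solve Keq expr → x = 0.4422; check Q = 8.6050e+05
Then remove 1.0000e-04 M of C.
Step 2:
                   C          G          J          B
  I       7.2500e-06      1.359      3.944        0.6
  C       9.9887e-05 -2.9966e-04 -2.9966e-04 -9.9887e-05
  E       1.0714e-04      1.358      3.943     0.5999
  solve Keq expr → x = -9.9887e-05; check Q = 8.6050e+05
Then add 1.389 M of J.
Step 3:
                   C          G          J          B
  I       1.0714e-04      1.358      5.332     0.5999
  C       1.5736e-04 -4.7208e-04 -4.7208e-04 -1.5736e-04
  E       2.6450e-04      1.358      5.332     0.5997
  solve Keq expr → x = -1.5736e-04; check Q = 8.6050e+05

[C]_eq = 2.6450e-04 M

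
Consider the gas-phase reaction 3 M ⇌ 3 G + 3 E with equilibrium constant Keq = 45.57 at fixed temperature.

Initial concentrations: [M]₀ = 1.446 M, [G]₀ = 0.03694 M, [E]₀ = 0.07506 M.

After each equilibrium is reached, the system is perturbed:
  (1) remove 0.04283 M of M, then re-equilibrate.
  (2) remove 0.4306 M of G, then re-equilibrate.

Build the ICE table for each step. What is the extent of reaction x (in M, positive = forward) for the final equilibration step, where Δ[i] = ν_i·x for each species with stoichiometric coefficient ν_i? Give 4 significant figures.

Q₀ = 7.0504e-09 vs Keq = 45.57 ⇒ Q<K, forward
Step 1:
                  M         G         E
  Initial     1.446   0.03694   0.07506
  Change     -1.083     1.083     1.083
  Equil      0.3631      1.12     1.158
  solve Keq expr → x = 0.361; check Q = 45.57
Then remove 0.04283 M of M.
Step 2:
                  M         G         E
  Initial    0.3202      1.12     1.158
  Change    0.02627  -0.02627  -0.02627
  Equil      0.3465     1.094     1.132
  solve Keq expr → x = -0.008757; check Q = 45.57
Then remove 0.4306 M of G.
Step 3:
                  M         G         E
  Initial    0.3465     0.663     1.132
  Change   -0.08932   0.08932   0.08932
  Equil      0.2572    0.7523     1.221
  solve Keq expr → x = 0.02977; check Q = 45.57

x = 0.02977 M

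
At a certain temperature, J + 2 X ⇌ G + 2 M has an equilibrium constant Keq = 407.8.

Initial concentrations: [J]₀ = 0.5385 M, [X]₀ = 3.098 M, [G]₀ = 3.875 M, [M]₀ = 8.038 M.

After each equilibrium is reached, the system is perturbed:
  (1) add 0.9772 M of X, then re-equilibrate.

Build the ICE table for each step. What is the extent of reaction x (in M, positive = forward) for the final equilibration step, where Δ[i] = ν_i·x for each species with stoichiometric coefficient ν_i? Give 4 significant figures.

x = 0.06592 M

Q₀ = 48.44 vs Keq = 407.8 ⇒ Q<K, forward
Step 1:
                    J           X           G           M
  I            0.5385       3.098       3.875       8.038
  C           -0.3879     -0.7758      0.3879      0.7758
  E            0.1506       2.322       4.263       8.814
  solve Keq expr → x = 0.3879; check Q = 407.8
Then add 0.9772 M of X.
Step 2:
                    J           X           G           M
  I            0.1506       3.299       4.263       8.814
  C          -0.06592     -0.1318     0.06592      0.1318
  E           0.08467       3.168       4.329       8.946
  solve Keq expr → x = 0.06592; check Q = 407.8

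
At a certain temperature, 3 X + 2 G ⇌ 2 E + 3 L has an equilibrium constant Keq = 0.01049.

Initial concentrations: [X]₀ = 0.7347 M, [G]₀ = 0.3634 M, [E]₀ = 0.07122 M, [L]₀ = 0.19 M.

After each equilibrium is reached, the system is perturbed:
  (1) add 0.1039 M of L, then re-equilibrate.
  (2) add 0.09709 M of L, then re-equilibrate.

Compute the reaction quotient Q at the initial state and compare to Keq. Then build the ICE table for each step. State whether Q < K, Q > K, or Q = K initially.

Q₀ = 6.6430e-04; Q < K (proceeds forward)

Q₀ = 6.6430e-04 vs Keq = 0.01049 ⇒ Q<K, forward
Step 1:
                   X          G          E          L
  init        0.7347     0.3634    0.07122       0.19
  Δ         -0.07753   -0.05169    0.05169    0.07753
  eq          0.6572     0.3117     0.1229     0.2675
  solve Keq expr → x = 0.02584; check Q = 0.01049
Then add 0.1039 M of L.
Step 2:
                   X          G          E          L
  init        0.6572     0.3117     0.1229     0.3714
  Δ           0.0339     0.0226    -0.0226    -0.0339
  eq          0.6911     0.3343     0.1003     0.3375
  solve Keq expr → x = -0.0113; check Q = 0.01049
Then add 0.09709 M of L.
Step 3:
                   X          G          E          L
  init        0.6911     0.3343     0.1003     0.4346
  Δ          0.02543    0.01695   -0.01695   -0.02543
  eq          0.7165     0.3513    0.08336     0.4092
  solve Keq expr → x = -0.008476; check Q = 0.01049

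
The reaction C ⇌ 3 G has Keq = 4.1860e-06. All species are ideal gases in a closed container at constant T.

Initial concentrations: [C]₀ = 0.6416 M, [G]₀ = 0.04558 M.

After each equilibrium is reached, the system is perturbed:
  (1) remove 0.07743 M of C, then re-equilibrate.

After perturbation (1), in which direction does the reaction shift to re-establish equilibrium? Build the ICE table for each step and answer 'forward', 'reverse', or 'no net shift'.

Q₀ = 1.4759e-04 vs Keq = 4.1860e-06 ⇒ Q>K, reverse
Step 1:
                   C          G
  init        0.6416    0.04558
  Δ          0.01053    -0.0316
  eq          0.6521    0.01398
  solve Keq expr → x = -0.01053; check Q = 4.1860e-06
Then remove 0.07743 M of C.
Step 2:
                   C          G
  init        0.5747    0.01398
  Δ       1.9170e-04 -5.7510e-04
  eq          0.5749     0.0134
  solve Keq expr → x = -1.9170e-04; check Q = 4.1860e-06

Direction: reverse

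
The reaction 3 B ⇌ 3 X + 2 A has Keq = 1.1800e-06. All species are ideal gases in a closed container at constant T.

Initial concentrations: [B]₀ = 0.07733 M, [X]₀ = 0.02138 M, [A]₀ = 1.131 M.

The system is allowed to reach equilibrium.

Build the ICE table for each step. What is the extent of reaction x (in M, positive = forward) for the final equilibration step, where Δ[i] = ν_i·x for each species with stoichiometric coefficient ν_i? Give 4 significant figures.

x = -0.006807 M

Q₀ = 0.02703 vs Keq = 1.1800e-06 ⇒ Q>K, reverse
Step 1:
                    B           X           A
  I           0.07733     0.02138       1.131
  C           0.02042    -0.02042    -0.01361
  E           0.09775  9.5928e-04       1.117
  solve Keq expr → x = -0.006807; check Q = 1.1800e-06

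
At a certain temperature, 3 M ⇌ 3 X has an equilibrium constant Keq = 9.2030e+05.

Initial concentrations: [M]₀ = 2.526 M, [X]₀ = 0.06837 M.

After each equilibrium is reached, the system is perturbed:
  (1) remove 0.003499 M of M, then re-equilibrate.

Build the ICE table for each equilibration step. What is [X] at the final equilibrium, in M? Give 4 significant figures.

Q₀ = 1.9829e-05 vs Keq = 9.2030e+05 ⇒ Q<K, forward
Step 1:
                   M          X
  Initial      2.526    0.06837
  Change        -2.5        2.5
  Equil       0.0264      2.568
  solve Keq expr → x = 0.8332; check Q = 9.2030e+05
Then remove 0.003499 M of M.
Step 2:
                   M          X
  Initial     0.0229      2.568
  Change    0.003463  -0.003463
  Equil      0.02636      2.565
  solve Keq expr → x = -0.001154; check Q = 9.2030e+05

[X]_eq = 2.565 M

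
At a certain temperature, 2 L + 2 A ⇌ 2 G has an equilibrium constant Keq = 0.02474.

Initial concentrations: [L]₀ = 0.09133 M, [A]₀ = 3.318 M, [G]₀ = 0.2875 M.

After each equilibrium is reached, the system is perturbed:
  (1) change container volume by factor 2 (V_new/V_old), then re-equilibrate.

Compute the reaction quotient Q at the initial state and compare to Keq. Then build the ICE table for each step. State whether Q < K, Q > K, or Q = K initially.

Q₀ = 0.9001; Q > K (proceeds reverse)

Q₀ = 0.9001 vs Keq = 0.02474 ⇒ Q>K, reverse
Step 1:
                    L           A           G
  init        0.09133       3.318      0.2875
  Δ            0.1537      0.1537     -0.1537
  eq            0.245       3.472      0.1338
  solve Keq expr → x = -0.07685; check Q = 0.02474
Then change container volume by factor 2 (V_new/V_old).
Step 2:
                    L           A           G
  init         0.1225       1.736      0.0669
  Δ            0.0258      0.0258     -0.0258
  eq           0.1483       1.762      0.0411
  solve Keq expr → x = -0.0129; check Q = 0.02474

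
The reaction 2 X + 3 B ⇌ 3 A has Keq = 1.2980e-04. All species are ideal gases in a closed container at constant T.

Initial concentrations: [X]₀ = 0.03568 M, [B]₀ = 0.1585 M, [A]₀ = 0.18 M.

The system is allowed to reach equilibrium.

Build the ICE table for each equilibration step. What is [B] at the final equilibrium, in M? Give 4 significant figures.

Q₀ = 1150 vs Keq = 1.2980e-04 ⇒ Q>K, reverse
Step 1:
                    X           B           A
  Initial     0.03568      0.1585        0.18
  Change       0.1168      0.1752     -0.1752
  Equil        0.1525      0.3337    0.004822
  solve Keq expr → x = -0.05839; check Q = 1.2980e-04

[B]_eq = 0.3337 M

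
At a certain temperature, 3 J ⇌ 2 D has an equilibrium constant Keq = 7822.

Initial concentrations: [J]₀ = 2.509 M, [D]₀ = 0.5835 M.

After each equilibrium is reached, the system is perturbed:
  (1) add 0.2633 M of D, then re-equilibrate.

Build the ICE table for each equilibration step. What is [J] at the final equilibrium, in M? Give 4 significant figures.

[J]_eq = 0.09176 M

Q₀ = 0.02156 vs Keq = 7822 ⇒ Q<K, forward
Step 1:
                    J           D
  Initial       2.509      0.5835
  Change       -2.424       1.616
  Equil        0.0852       2.199
  solve Keq expr → x = 0.8079; check Q = 7822
Then add 0.2633 M of D.
Step 2:
                    J           D
  Initial      0.0852       2.463
  Change     0.006562   -0.004375
  Equil       0.09176       2.458
  solve Keq expr → x = -0.002187; check Q = 7822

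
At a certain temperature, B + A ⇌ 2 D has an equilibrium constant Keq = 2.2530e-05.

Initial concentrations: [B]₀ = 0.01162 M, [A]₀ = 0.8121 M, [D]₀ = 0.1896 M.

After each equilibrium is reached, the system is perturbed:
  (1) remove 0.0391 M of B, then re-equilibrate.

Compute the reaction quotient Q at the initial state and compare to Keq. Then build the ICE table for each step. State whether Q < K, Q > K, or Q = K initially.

Q₀ = 3.809; Q > K (proceeds reverse)

Q₀ = 3.809 vs Keq = 2.2530e-05 ⇒ Q>K, reverse
Step 1:
                    B           A           D
  init        0.01162      0.8121      0.1896
  Δ           0.09407     0.09407     -0.1881
  eq           0.1057      0.9062    0.001469
  solve Keq expr → x = -0.09407; check Q = 2.2530e-05
Then remove 0.0391 M of B.
Step 2:
                    B           A           D
  init        0.06659      0.9062    0.001469
  Δ        1.5077e-04  1.5077e-04 -3.0155e-04
  eq          0.06674      0.9063    0.001167
  solve Keq expr → x = -1.5077e-04; check Q = 2.2530e-05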